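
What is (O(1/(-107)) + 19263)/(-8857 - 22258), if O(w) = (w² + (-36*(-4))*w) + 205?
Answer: -44574745/71247127 ≈ -0.62564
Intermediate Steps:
O(w) = 205 + w² + 144*w (O(w) = (w² + 144*w) + 205 = 205 + w² + 144*w)
(O(1/(-107)) + 19263)/(-8857 - 22258) = ((205 + (1/(-107))² + 144/(-107)) + 19263)/(-8857 - 22258) = ((205 + (-1/107)² + 144*(-1/107)) + 19263)/(-31115) = ((205 + 1/11449 - 144/107) + 19263)*(-1/31115) = (2331638/11449 + 19263)*(-1/31115) = (222873725/11449)*(-1/31115) = -44574745/71247127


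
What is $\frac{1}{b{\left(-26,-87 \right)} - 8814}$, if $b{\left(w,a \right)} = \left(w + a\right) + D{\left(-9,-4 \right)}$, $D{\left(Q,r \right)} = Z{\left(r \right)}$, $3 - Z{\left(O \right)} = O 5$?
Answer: $- \frac{1}{8904} \approx -0.00011231$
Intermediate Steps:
$Z{\left(O \right)} = 3 - 5 O$ ($Z{\left(O \right)} = 3 - O 5 = 3 - 5 O$)
$D{\left(Q,r \right)} = 3 - 5 r$
$b{\left(w,a \right)} = 23 + a + w$ ($b{\left(w,a \right)} = \left(w + a\right) + \left(3 - -20\right) = \left(a + w\right) + \left(3 + 20\right) = \left(a + w\right) + 23 = 23 + a + w$)
$\frac{1}{b{\left(-26,-87 \right)} - 8814} = \frac{1}{\left(23 - 87 - 26\right) - 8814} = \frac{1}{-90 - 8814} = \frac{1}{-8904} = - \frac{1}{8904}$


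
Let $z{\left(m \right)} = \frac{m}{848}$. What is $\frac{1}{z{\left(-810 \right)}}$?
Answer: $- \frac{424}{405} \approx -1.0469$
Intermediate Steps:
$z{\left(m \right)} = \frac{m}{848}$ ($z{\left(m \right)} = m \frac{1}{848} = \frac{m}{848}$)
$\frac{1}{z{\left(-810 \right)}} = \frac{1}{\frac{1}{848} \left(-810\right)} = \frac{1}{- \frac{405}{424}} = - \frac{424}{405}$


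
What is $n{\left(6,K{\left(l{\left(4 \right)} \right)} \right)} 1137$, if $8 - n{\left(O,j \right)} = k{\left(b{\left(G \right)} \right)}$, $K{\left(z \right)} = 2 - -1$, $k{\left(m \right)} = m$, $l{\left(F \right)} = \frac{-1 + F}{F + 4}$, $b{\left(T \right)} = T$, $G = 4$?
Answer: $4548$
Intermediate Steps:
$l{\left(F \right)} = \frac{-1 + F}{4 + F}$
$K{\left(z \right)} = 3$ ($K{\left(z \right)} = 2 + 1 = 3$)
$n{\left(O,j \right)} = 4$ ($n{\left(O,j \right)} = 8 - 4 = 4$)
$n{\left(6,K{\left(l{\left(4 \right)} \right)} \right)} 1137 = 4 \cdot 1137 = 4548$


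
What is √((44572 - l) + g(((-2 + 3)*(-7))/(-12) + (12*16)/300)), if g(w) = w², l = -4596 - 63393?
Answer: √10130624689/300 ≈ 335.50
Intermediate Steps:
l = -67989
√((44572 - l) + g(((-2 + 3)*(-7))/(-12) + (12*16)/300)) = √((44572 - 1*(-67989)) + (((-2 + 3)*(-7))/(-12) + (12*16)/300)²) = √((44572 + 67989) + ((1*(-7))*(-1/12) + 192*(1/300))²) = √(112561 + (-7*(-1/12) + 16/25)²) = √(112561 + (7/12 + 16/25)²) = √(112561 + (367/300)²) = √(112561 + 134689/90000) = √(10130624689/90000) = √10130624689/300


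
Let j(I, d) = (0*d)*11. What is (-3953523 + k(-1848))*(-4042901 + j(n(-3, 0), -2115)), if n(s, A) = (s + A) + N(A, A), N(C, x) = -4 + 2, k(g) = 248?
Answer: 15982699450775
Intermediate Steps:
N(C, x) = -2
n(s, A) = -2 + A + s (n(s, A) = (s + A) - 2 = (A + s) - 2 = -2 + A + s)
j(I, d) = 0 (j(I, d) = 0*11 = 0)
(-3953523 + k(-1848))*(-4042901 + j(n(-3, 0), -2115)) = (-3953523 + 248)*(-4042901 + 0) = -3953275*(-4042901) = 15982699450775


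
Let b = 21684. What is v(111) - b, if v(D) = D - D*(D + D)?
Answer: -46215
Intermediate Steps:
v(D) = D - 2*D² (v(D) = D - D*2*D = D - 2*D²)
v(111) - b = 111*(1 - 2*111) - 1*21684 = 111*(1 - 222) - 21684 = 111*(-221) - 21684 = -24531 - 21684 = -46215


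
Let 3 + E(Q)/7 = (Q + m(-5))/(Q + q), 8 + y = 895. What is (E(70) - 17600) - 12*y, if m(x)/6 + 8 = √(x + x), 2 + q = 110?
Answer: -2515508/89 + 21*I*√10/89 ≈ -28264.0 + 0.74616*I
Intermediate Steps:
q = 108 (q = -2 + 110 = 108)
y = 887 (y = -8 + 895 = 887)
m(x) = -48 + 6*√2*√x (m(x) = -48 + 6*√(x + x) = -48 + 6*√(2*x) = -48 + 6*(√2*√x) = -48 + 6*√2*√x)
E(Q) = -21 + 7*(-48 + Q + 6*I*√10)/(108 + Q) (E(Q) = -21 + 7*((Q + (-48 + 6*√2*√(-5)))/(Q + 108)) = -21 + 7*((Q + (-48 + 6*√2*(I*√5)))/(108 + Q)) = -21 + 7*((Q + (-48 + 6*I*√10))/(108 + Q)) = -21 + 7*((-48 + Q + 6*I*√10)/(108 + Q)) = -21 + 7*(-48 + Q + 6*I*√10)/(108 + Q))
(E(70) - 17600) - 12*y = (14*(-186 - 1*70 + 3*I*√10)/(108 + 70) - 17600) - 12*887 = (14*(-186 - 70 + 3*I*√10)/178 - 17600) - 10644 = (14*(1/178)*(-256 + 3*I*√10) - 17600) - 10644 = ((-1792/89 + 21*I*√10/89) - 17600) - 10644 = (-1568192/89 + 21*I*√10/89) - 10644 = -2515508/89 + 21*I*√10/89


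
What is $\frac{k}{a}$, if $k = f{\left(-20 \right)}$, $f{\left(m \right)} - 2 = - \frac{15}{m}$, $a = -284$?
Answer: $- \frac{11}{1136} \approx -0.0096831$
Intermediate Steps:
$f{\left(m \right)} = 2 - \frac{15}{m}$
$k = \frac{11}{4}$ ($k = 2 - \frac{15}{-20} = 2 - - \frac{3}{4} = 2 + \frac{3}{4} = \frac{11}{4} \approx 2.75$)
$\frac{k}{a} = \frac{11}{4 \left(-284\right)} = \frac{11}{4} \left(- \frac{1}{284}\right) = - \frac{11}{1136}$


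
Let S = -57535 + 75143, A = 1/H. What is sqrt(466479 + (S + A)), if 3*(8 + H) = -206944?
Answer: sqrt(5184057793377046)/103484 ≈ 695.76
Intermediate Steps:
H = -206968/3 (H = -8 + (1/3)*(-206944) = -8 - 206944/3 = -206968/3 ≈ -68989.)
A = -3/206968 (A = 1/(-206968/3) = -3/206968 ≈ -1.4495e-5)
S = 17608
sqrt(466479 + (S + A)) = sqrt(466479 + (17608 - 3/206968)) = sqrt(466479 + 3644292541/206968) = sqrt(100190518213/206968) = sqrt(5184057793377046)/103484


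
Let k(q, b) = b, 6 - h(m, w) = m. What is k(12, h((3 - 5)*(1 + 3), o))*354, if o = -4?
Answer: 4956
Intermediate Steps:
h(m, w) = 6 - m
k(12, h((3 - 5)*(1 + 3), o))*354 = (6 - (3 - 5)*(1 + 3))*354 = (6 - (-2)*4)*354 = (6 - 1*(-8))*354 = (6 + 8)*354 = 14*354 = 4956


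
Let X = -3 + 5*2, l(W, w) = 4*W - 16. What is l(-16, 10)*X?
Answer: -560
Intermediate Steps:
l(W, w) = -16 + 4*W
X = 7 (X = -3 + 10 = 7)
l(-16, 10)*X = (-16 + 4*(-16))*7 = (-16 - 64)*7 = -80*7 = -560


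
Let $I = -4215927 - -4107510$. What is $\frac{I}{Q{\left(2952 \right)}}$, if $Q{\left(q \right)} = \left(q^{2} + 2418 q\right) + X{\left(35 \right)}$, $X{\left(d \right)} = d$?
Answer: $- \frac{108417}{15852275} \approx -0.0068392$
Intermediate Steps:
$I = -108417$ ($I = -4215927 + 4107510 = -108417$)
$Q{\left(q \right)} = 35 + q^{2} + 2418 q$ ($Q{\left(q \right)} = \left(q^{2} + 2418 q\right) + 35 = 35 + q^{2} + 2418 q$)
$\frac{I}{Q{\left(2952 \right)}} = - \frac{108417}{35 + 2952^{2} + 2418 \cdot 2952} = - \frac{108417}{35 + 8714304 + 7137936} = - \frac{108417}{15852275}$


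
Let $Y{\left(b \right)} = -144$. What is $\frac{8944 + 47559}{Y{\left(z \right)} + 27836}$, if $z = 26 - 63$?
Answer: $\frac{56503}{27692} \approx 2.0404$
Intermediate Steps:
$z = -37$
$\frac{8944 + 47559}{Y{\left(z \right)} + 27836} = \frac{8944 + 47559}{-144 + 27836} = \frac{56503}{27692}$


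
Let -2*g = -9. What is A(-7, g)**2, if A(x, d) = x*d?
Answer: 3969/4 ≈ 992.25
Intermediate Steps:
g = 9/2 (g = -1/2*(-9) = 9/2 ≈ 4.5000)
A(x, d) = d*x
A(-7, g)**2 = ((9/2)*(-7))**2 = (-63/2)**2 = 3969/4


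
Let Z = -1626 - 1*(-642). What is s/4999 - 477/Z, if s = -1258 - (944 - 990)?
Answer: 397305/1639672 ≈ 0.24231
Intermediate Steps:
Z = -984 (Z = -1626 + 642 = -984)
s = -1212 (s = -1258 - 1*(-46) = -1258 + 46 = -1212)
s/4999 - 477/Z = -1212/4999 - 477/(-984) = -1212*1/4999 - 477*(-1/984) = -1212/4999 + 159/328 = 397305/1639672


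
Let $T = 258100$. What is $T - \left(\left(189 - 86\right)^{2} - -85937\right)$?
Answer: $161554$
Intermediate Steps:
$T - \left(\left(189 - 86\right)^{2} - -85937\right) = 258100 - \left(\left(189 - 86\right)^{2} - -85937\right) = 258100 - \left(103^{2} + 85937\right) = 258100 - \left(10609 + 85937\right) = 258100 - 96546 = 161554$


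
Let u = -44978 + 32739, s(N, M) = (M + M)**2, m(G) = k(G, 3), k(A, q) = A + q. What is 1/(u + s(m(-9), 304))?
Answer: 1/357425 ≈ 2.7978e-6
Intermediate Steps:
m(G) = 3 + G (m(G) = G + 3 = 3 + G)
s(N, M) = 4*M**2 (s(N, M) = (2*M)**2 = 4*M**2)
u = -12239
1/(u + s(m(-9), 304)) = 1/(-12239 + 4*304**2) = 1/(-12239 + 4*92416) = 1/(-12239 + 369664) = 1/357425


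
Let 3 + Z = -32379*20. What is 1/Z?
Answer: -1/647583 ≈ -1.5442e-6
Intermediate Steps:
Z = -647583 (Z = -3 - 32379*20 = -3 - 647580 = -647583)
1/Z = 1/(-647583) = -1/647583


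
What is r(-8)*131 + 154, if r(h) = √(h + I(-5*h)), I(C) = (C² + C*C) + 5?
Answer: 154 + 131*√3197 ≈ 7561.0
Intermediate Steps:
I(C) = 5 + 2*C² (I(C) = (C² + C²) + 5 = 2*C² + 5 = 5 + 2*C²)
r(h) = √(5 + h + 50*h²) (r(h) = √(h + (5 + 2*(-5*h)²)) = √(h + (5 + 2*(25*h²))) = √(h + (5 + 50*h²)) = √(5 + h + 50*h²))
r(-8)*131 + 154 = √(5 - 8 + 50*(-8)²)*131 + 154 = √(5 - 8 + 50*64)*131 + 154 = √(5 - 8 + 3200)*131 + 154 = √3197*131 + 154 = 131*√3197 + 154 = 154 + 131*√3197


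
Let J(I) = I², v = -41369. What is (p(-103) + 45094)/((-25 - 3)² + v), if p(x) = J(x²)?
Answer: -22519195/8117 ≈ -2774.3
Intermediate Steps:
p(x) = x⁴ (p(x) = (x²)² = x⁴)
(p(-103) + 45094)/((-25 - 3)² + v) = ((-103)⁴ + 45094)/((-25 - 3)² - 41369) = (112550881 + 45094)/((-28)² - 41369) = 112595975/(784 - 41369) = 112595975/(-40585) = 112595975*(-1/40585) = -22519195/8117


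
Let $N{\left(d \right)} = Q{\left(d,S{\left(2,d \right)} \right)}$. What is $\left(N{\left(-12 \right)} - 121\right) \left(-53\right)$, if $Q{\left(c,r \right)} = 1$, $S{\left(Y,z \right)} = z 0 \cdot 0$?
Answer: $6360$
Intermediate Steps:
$S{\left(Y,z \right)} = 0$ ($S{\left(Y,z \right)} = 0 \cdot 0 = 0$)
$N{\left(d \right)} = 1$
$\left(N{\left(-12 \right)} - 121\right) \left(-53\right) = \left(1 - 121\right) \left(-53\right) = \left(-120\right) \left(-53\right) = 6360$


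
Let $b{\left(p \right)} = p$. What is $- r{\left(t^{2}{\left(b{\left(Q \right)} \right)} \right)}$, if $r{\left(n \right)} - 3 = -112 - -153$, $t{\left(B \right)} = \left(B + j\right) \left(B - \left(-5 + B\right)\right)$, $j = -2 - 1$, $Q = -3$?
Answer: $-44$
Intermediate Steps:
$j = -3$ ($j = -2 - 1 = -3$)
$t{\left(B \right)} = -15 + 5 B$ ($t{\left(B \right)} = \left(B - 3\right) \left(B - \left(-5 + B\right)\right) = \left(-3 + B\right) 5 = -15 + 5 B$)
$r{\left(n \right)} = 44$ ($r{\left(n \right)} = 3 - -41 = 3 + \left(-112 + 153\right) = 3 + 41 = 44$)
$- r{\left(t^{2}{\left(b{\left(Q \right)} \right)} \right)} = \left(-1\right) 44 = -44$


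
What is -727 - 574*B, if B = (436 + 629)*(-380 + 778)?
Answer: -243302107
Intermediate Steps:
B = 423870 (B = 1065*398 = 423870)
-727 - 574*B = -727 - 574*423870 = -727 - 243301380 = -243302107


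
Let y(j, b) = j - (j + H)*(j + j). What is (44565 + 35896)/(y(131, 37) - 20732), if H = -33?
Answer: -80461/46277 ≈ -1.7387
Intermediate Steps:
y(j, b) = j - 2*j*(-33 + j) (y(j, b) = j - (j - 33)*(j + j) = j - (-33 + j)*2*j = j - 2*j*(-33 + j))
(44565 + 35896)/(y(131, 37) - 20732) = (44565 + 35896)/(131*(67 - 2*131) - 20732) = 80461/(131*(67 - 262) - 20732) = 80461/(131*(-195) - 20732) = 80461/(-25545 - 20732) = 80461/(-46277) = 80461*(-1/46277) = -80461/46277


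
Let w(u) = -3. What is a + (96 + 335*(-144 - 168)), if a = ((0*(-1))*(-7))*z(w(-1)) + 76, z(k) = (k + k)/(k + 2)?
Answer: -104348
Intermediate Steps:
z(k) = 2*k/(2 + k) (z(k) = (2*k)/(2 + k) = 2*k/(2 + k))
a = 76 (a = ((0*(-1))*(-7))*(2*(-3)/(2 - 3)) + 76 = (0*(-7))*(2*(-3)/(-1)) + 76 = 0*(2*(-3)*(-1)) + 76 = 0*6 + 76 = 0 + 76 = 76)
a + (96 + 335*(-144 - 168)) = 76 + (96 + 335*(-144 - 168)) = 76 + (96 + 335*(-312)) = 76 + (96 - 104520) = 76 - 104424 = -104348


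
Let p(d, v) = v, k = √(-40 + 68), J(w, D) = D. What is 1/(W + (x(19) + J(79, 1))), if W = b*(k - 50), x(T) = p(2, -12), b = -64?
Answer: 3189/10055033 + 128*√7/10055033 ≈ 0.00035083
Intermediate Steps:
k = 2*√7 (k = √28 = 2*√7 ≈ 5.2915)
x(T) = -12
W = 3200 - 128*√7 (W = -64*(2*√7 - 50) = -64*(-50 + 2*√7) = 3200 - 128*√7 ≈ 2861.3)
1/(W + (x(19) + J(79, 1))) = 1/((3200 - 128*√7) + (-12 + 1)) = 1/((3200 - 128*√7) - 11) = 1/(3189 - 128*√7)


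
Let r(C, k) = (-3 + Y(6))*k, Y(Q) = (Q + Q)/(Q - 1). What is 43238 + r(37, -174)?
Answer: 216712/5 ≈ 43342.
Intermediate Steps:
Y(Q) = 2*Q/(-1 + Q) (Y(Q) = (2*Q)/(-1 + Q) = 2*Q/(-1 + Q))
r(C, k) = -3*k/5 (r(C, k) = (-3 + 2*6/(-1 + 6))*k = (-3 + 2*6/5)*k = (-3 + 2*6*(⅕))*k = (-3 + 12/5)*k = -3*k/5)
43238 + r(37, -174) = 43238 - ⅗*(-174) = 43238 + 522/5 = 216712/5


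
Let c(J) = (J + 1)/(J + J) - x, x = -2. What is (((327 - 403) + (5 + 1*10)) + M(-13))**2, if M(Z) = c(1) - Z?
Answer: 2025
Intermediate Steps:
c(J) = 2 + (1 + J)/(2*J) (c(J) = (J + 1)/(J + J) - 1*(-2) = (1 + J)/((2*J)) + 2 = (1 + J)*(1/(2*J)) + 2 = (1 + J)/(2*J) + 2 = 2 + (1 + J)/(2*J))
M(Z) = 3 - Z (M(Z) = (1/2)*(1 + 5*1)/1 - Z = (1/2)*1*(1 + 5) - Z = (1/2)*1*6 - Z = 3 - Z)
(((327 - 403) + (5 + 1*10)) + M(-13))**2 = (((327 - 403) + (5 + 1*10)) + (3 - 1*(-13)))**2 = ((-76 + (5 + 10)) + (3 + 13))**2 = ((-76 + 15) + 16)**2 = (-61 + 16)**2 = (-45)**2 = 2025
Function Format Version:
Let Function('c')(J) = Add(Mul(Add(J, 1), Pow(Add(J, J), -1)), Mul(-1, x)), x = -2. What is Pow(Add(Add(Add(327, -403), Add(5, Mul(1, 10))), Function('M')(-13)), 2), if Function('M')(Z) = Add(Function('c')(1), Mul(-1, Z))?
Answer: 2025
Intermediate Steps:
Function('c')(J) = Add(2, Mul(Rational(1, 2), Pow(J, -1), Add(1, J))) (Function('c')(J) = Add(Mul(Add(J, 1), Pow(Add(J, J), -1)), Mul(-1, -2)) = Add(Mul(Add(1, J), Pow(Mul(2, J), -1)), 2) = Add(Mul(Add(1, J), Mul(Rational(1, 2), Pow(J, -1))), 2) = Add(Mul(Rational(1, 2), Pow(J, -1), Add(1, J)), 2) = Add(2, Mul(Rational(1, 2), Pow(J, -1), Add(1, J))))
Function('M')(Z) = Add(3, Mul(-1, Z)) (Function('M')(Z) = Add(Mul(Rational(1, 2), Pow(1, -1), Add(1, Mul(5, 1))), Mul(-1, Z)) = Add(Mul(Rational(1, 2), 1, Add(1, 5)), Mul(-1, Z)) = Add(Mul(Rational(1, 2), 1, 6), Mul(-1, Z)) = Add(3, Mul(-1, Z)))
Pow(Add(Add(Add(327, -403), Add(5, Mul(1, 10))), Function('M')(-13)), 2) = Pow(Add(Add(Add(327, -403), Add(5, Mul(1, 10))), Add(3, Mul(-1, -13))), 2) = Pow(Add(Add(-76, Add(5, 10)), Add(3, 13)), 2) = Pow(Add(Add(-76, 15), 16), 2) = Pow(Add(-61, 16), 2) = Pow(-45, 2) = 2025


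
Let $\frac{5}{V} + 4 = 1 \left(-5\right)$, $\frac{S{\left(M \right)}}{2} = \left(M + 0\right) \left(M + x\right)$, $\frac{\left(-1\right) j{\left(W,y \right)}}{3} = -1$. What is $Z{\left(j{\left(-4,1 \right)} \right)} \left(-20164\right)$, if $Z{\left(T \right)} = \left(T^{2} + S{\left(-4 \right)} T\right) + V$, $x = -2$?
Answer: $- \frac{27665008}{9} \approx -3.0739 \cdot 10^{6}$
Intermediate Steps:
$j{\left(W,y \right)} = 3$ ($j{\left(W,y \right)} = \left(-3\right) \left(-1\right) = 3$)
$S{\left(M \right)} = 2 M \left(-2 + M\right)$ ($S{\left(M \right)} = 2 \left(M + 0\right) \left(M - 2\right) = 2 M \left(-2 + M\right)$)
$V = - \frac{5}{9}$ ($V = \frac{5}{-4 + 1 \left(-5\right)} = \frac{5}{-4 - 5} = \frac{5}{-9} = 5 \left(- \frac{1}{9}\right) = - \frac{5}{9} \approx -0.55556$)
$Z{\left(T \right)} = - \frac{5}{9} + T^{2} + 48 T$ ($Z{\left(T \right)} = \left(T^{2} + 2 \left(-4\right) \left(-2 - 4\right) T\right) - \frac{5}{9} = \left(T^{2} + 2 \left(-4\right) \left(-6\right) T\right) - \frac{5}{9} = \left(T^{2} + 48 T\right) - \frac{5}{9} = - \frac{5}{9} + T^{2} + 48 T$)
$Z{\left(j{\left(-4,1 \right)} \right)} \left(-20164\right) = \left(- \frac{5}{9} + 3^{2} + 48 \cdot 3\right) \left(-20164\right) = \left(- \frac{5}{9} + 9 + 144\right) \left(-20164\right) = \frac{1372}{9} \left(-20164\right) = - \frac{27665008}{9}$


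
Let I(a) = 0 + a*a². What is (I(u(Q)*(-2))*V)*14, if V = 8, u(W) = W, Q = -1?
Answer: 896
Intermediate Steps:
I(a) = a³ (I(a) = 0 + a³ = a³)
(I(u(Q)*(-2))*V)*14 = ((-1*(-2))³*8)*14 = (2³*8)*14 = (8*8)*14 = 64*14 = 896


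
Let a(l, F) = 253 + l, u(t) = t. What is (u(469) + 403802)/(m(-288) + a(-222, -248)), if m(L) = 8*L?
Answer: -404271/2273 ≈ -177.86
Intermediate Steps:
(u(469) + 403802)/(m(-288) + a(-222, -248)) = (469 + 403802)/(8*(-288) + (253 - 222)) = 404271/(-2304 + 31) = 404271/(-2273) = 404271*(-1/2273) = -404271/2273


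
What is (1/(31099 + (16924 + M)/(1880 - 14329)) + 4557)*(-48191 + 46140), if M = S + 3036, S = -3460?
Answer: -516902977357708/55304993 ≈ -9.3464e+6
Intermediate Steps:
M = -424 (M = -3460 + 3036 = -424)
(1/(31099 + (16924 + M)/(1880 - 14329)) + 4557)*(-48191 + 46140) = (1/(31099 + (16924 - 424)/(1880 - 14329)) + 4557)*(-48191 + 46140) = (1/(31099 + 16500/(-12449)) + 4557)*(-2051) = (1/(31099 + 16500*(-1/12449)) + 4557)*(-2051) = (1/(31099 - 16500/12449) + 4557)*(-2051) = (1/(387134951/12449) + 4557)*(-2051) = (12449/387134951 + 4557)*(-2051) = (1764173984156/387134951)*(-2051) = -516902977357708/55304993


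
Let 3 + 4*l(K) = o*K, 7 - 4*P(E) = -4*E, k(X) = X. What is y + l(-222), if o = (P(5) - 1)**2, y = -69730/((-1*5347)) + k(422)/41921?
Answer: -13073723626693/7172850784 ≈ -1822.7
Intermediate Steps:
y = 2925407764/224151587 (y = -69730/((-1*5347)) + 422/41921 = -69730/(-5347) + 422*(1/41921) = -69730*(-1/5347) + 422/41921 = 69730/5347 + 422/41921 = 2925407764/224151587 ≈ 13.051)
P(E) = 7/4 + E (P(E) = 7/4 - (-1)*E = 7/4 + E)
o = 529/16 (o = ((7/4 + 5) - 1)**2 = (27/4 - 1)**2 = (23/4)**2 = 529/16 ≈ 33.063)
l(K) = -3/4 + 529*K/64 (l(K) = -3/4 + (529*K/16)/4 = -3/4 + 529*K/64)
y + l(-222) = 2925407764/224151587 + (-3/4 + (529/64)*(-222)) = 2925407764/224151587 + (-3/4 - 58719/32) = 2925407764/224151587 - 58743/32 = -13073723626693/7172850784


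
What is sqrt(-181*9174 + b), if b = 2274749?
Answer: sqrt(614255) ≈ 783.74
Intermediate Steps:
sqrt(-181*9174 + b) = sqrt(-181*9174 + 2274749) = sqrt(-1660494 + 2274749) = sqrt(614255)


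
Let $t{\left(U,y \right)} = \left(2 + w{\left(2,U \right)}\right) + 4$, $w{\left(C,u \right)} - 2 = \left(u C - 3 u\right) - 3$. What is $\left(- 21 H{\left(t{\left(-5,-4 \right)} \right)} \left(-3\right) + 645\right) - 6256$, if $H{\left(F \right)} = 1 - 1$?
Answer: $-5611$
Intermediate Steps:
$w{\left(C,u \right)} = -1 - 3 u + C u$ ($w{\left(C,u \right)} = 2 - \left(3 + 3 u - u C\right) = 2 - \left(3 + 3 u - C u\right) = -1 - 3 u + C u$)
$t{\left(U,y \right)} = 5 - U$ ($t{\left(U,y \right)} = \left(2 - \left(1 + U\right)\right) + 4 = \left(1 - U\right) + 4 = 5 - U$)
$H{\left(F \right)} = 0$ ($H{\left(F \right)} = 1 - 1 = 0$)
$\left(- 21 H{\left(t{\left(-5,-4 \right)} \right)} \left(-3\right) + 645\right) - 6256 = \left(\left(-21\right) 0 \left(-3\right) + 645\right) - 6256 = \left(0 \left(-3\right) + 645\right) - 6256 = \left(0 + 645\right) - 6256 = 645 - 6256 = -5611$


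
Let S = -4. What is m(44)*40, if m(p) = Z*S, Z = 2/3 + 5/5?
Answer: -800/3 ≈ -266.67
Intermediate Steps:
Z = 5/3 (Z = 2*(⅓) + 5*(⅕) = ⅔ + 1 = 5/3 ≈ 1.6667)
m(p) = -20/3 (m(p) = (5/3)*(-4) = -20/3)
m(44)*40 = -20/3*40 = -800/3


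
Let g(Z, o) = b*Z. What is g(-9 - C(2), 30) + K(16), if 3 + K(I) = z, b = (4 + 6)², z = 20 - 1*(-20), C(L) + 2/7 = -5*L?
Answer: 1159/7 ≈ 165.57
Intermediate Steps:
C(L) = -2/7 - 5*L
z = 40 (z = 20 + 20 = 40)
b = 100 (b = 10² = 100)
g(Z, o) = 100*Z
K(I) = 37 (K(I) = -3 + 40 = 37)
g(-9 - C(2), 30) + K(16) = 100*(-9 - (-2/7 - 5*2)) + 37 = 100*(-9 - (-2/7 - 10)) + 37 = 100*(-9 - 1*(-72/7)) + 37 = 100*(-9 + 72/7) + 37 = 100*(9/7) + 37 = 900/7 + 37 = 1159/7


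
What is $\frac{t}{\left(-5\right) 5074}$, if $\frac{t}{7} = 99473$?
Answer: $- \frac{696311}{25370} \approx -27.446$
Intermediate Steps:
$t = 696311$ ($t = 7 \cdot 99473 = 696311$)
$\frac{t}{\left(-5\right) 5074} = \frac{696311}{\left(-5\right) 5074} = \frac{696311}{-25370} = 696311 \left(- \frac{1}{25370}\right) = - \frac{696311}{25370}$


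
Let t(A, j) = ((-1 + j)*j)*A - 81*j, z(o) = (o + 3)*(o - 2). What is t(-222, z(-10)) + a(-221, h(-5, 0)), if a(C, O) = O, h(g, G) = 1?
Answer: -1554587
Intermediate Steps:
z(o) = (-2 + o)*(3 + o) (z(o) = (3 + o)*(-2 + o) = (-2 + o)*(3 + o))
t(A, j) = -81*j + A*j*(-1 + j) (t(A, j) = (j*(-1 + j))*A - 81*j = A*j*(-1 + j) - 81*j = -81*j + A*j*(-1 + j))
t(-222, z(-10)) + a(-221, h(-5, 0)) = (-6 - 10 + (-10)²)*(-81 - 1*(-222) - 222*(-6 - 10 + (-10)²)) + 1 = (-6 - 10 + 100)*(-81 + 222 - 222*(-6 - 10 + 100)) + 1 = 84*(-81 + 222 - 222*84) + 1 = 84*(-81 + 222 - 18648) + 1 = 84*(-18507) + 1 = -1554588 + 1 = -1554587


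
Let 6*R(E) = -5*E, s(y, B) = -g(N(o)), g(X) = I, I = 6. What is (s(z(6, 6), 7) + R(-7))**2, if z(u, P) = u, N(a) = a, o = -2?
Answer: 1/36 ≈ 0.027778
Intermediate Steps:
g(X) = 6
s(y, B) = -6 (s(y, B) = -1*6 = -6)
R(E) = -5*E/6 (R(E) = (-5*E)/6 = -5*E/6)
(s(z(6, 6), 7) + R(-7))**2 = (-6 - 5/6*(-7))**2 = (-6 + 35/6)**2 = (-1/6)**2 = 1/36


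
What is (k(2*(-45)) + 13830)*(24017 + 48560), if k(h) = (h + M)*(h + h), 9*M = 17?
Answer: 2154811130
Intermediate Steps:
M = 17/9 (M = (⅑)*17 = 17/9 ≈ 1.8889)
k(h) = 2*h*(17/9 + h) (k(h) = (h + 17/9)*(h + h) = (17/9 + h)*(2*h) = 2*h*(17/9 + h))
(k(2*(-45)) + 13830)*(24017 + 48560) = (2*(2*(-45))*(17 + 9*(2*(-45)))/9 + 13830)*(24017 + 48560) = ((2/9)*(-90)*(17 + 9*(-90)) + 13830)*72577 = ((2/9)*(-90)*(17 - 810) + 13830)*72577 = ((2/9)*(-90)*(-793) + 13830)*72577 = (15860 + 13830)*72577 = 29690*72577 = 2154811130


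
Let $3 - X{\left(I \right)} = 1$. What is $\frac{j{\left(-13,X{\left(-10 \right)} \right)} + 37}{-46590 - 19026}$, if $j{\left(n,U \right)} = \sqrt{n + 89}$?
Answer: $- \frac{37}{65616} - \frac{\sqrt{19}}{32808} \approx -0.00069675$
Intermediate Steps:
$X{\left(I \right)} = 2$ ($X{\left(I \right)} = 3 - 1 = 2$)
$j{\left(n,U \right)} = \sqrt{89 + n}$
$\frac{j{\left(-13,X{\left(-10 \right)} \right)} + 37}{-46590 - 19026} = \frac{\sqrt{89 - 13} + 37}{-46590 - 19026} = \frac{\sqrt{76} + 37}{-65616} = \left(2 \sqrt{19} + 37\right) \left(- \frac{1}{65616}\right) = \left(37 + 2 \sqrt{19}\right) \left(- \frac{1}{65616}\right) = - \frac{37}{65616} - \frac{\sqrt{19}}{32808}$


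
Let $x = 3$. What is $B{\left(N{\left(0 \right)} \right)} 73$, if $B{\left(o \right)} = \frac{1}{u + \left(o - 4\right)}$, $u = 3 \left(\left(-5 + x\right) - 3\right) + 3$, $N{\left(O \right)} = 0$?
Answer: $- \frac{73}{16} \approx -4.5625$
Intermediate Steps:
$u = -12$ ($u = 3 \left(\left(-5 + 3\right) - 3\right) + 3 = 3 \left(-2 - 3\right) + 3 = 3 \left(-5\right) + 3 = -15 + 3 = -12$)
$B{\left(o \right)} = \frac{1}{-16 + o}$ ($B{\left(o \right)} = \frac{1}{-12 + \left(o - 4\right)} = \frac{1}{-12 + \left(-4 + o\right)} = \frac{1}{-16 + o}$)
$B{\left(N{\left(0 \right)} \right)} 73 = \frac{1}{-16 + 0} \cdot 73 = \frac{1}{-16} \cdot 73 = \left(- \frac{1}{16}\right) 73 = - \frac{73}{16}$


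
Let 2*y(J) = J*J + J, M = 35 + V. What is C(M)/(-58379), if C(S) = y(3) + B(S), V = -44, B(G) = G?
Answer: 3/58379 ≈ 5.1388e-5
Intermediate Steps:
M = -9 (M = 35 - 44 = -9)
y(J) = J/2 + J**2/2 (y(J) = (J*J + J)/2 = (J**2 + J)/2 = (J + J**2)/2 = J/2 + J**2/2)
C(S) = 6 + S (C(S) = (1/2)*3*(1 + 3) + S = (1/2)*3*4 + S = 6 + S)
C(M)/(-58379) = (6 - 9)/(-58379) = -3*(-1/58379) = 3/58379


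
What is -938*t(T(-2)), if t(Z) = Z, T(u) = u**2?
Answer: -3752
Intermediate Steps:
-938*t(T(-2)) = -938*(-2)**2 = -938*4 = -3752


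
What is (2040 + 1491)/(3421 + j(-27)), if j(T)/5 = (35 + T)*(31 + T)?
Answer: 3531/3581 ≈ 0.98604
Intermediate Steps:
j(T) = 5*(31 + T)*(35 + T) (j(T) = 5*((35 + T)*(31 + T)) = 5*((31 + T)*(35 + T)) = 5*(31 + T)*(35 + T))
(2040 + 1491)/(3421 + j(-27)) = (2040 + 1491)/(3421 + (5425 + 5*(-27)² + 330*(-27))) = 3531/(3421 + (5425 + 5*729 - 8910)) = 3531/(3421 + (5425 + 3645 - 8910)) = 3531/(3421 + 160) = 3531/3581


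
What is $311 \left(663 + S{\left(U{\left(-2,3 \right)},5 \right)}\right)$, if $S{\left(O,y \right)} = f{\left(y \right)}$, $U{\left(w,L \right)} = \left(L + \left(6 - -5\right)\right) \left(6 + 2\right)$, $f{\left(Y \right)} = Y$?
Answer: $207748$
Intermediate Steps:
$U{\left(w,L \right)} = 88 + 8 L$ ($U{\left(w,L \right)} = \left(L + \left(6 + 5\right)\right) 8 = \left(L + 11\right) 8 = \left(11 + L\right) 8 = 88 + 8 L$)
$S{\left(O,y \right)} = y$
$311 \left(663 + S{\left(U{\left(-2,3 \right)},5 \right)}\right) = 311 \left(663 + 5\right) = 311 \cdot 668 = 207748$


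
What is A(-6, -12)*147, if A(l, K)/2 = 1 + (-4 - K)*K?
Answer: -27930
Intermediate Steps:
A(l, K) = 2 + 2*K*(-4 - K) (A(l, K) = 2*(1 + (-4 - K)*K) = 2*(1 + K*(-4 - K)) = 2 + 2*K*(-4 - K))
A(-6, -12)*147 = (2 - 8*(-12) - 2*(-12)**2)*147 = (2 + 96 - 2*144)*147 = (2 + 96 - 288)*147 = -190*147 = -27930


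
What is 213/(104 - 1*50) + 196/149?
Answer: 14107/2682 ≈ 5.2599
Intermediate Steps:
213/(104 - 1*50) + 196/149 = 213/(104 - 50) + 196*(1/149) = 213/54 + 196/149 = 213*(1/54) + 196/149 = 71/18 + 196/149 = 14107/2682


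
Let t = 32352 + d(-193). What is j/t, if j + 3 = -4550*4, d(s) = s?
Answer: -18203/32159 ≈ -0.56603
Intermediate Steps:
j = -18203 (j = -3 - 4550*4 = -3 - 18200 = -18203)
t = 32159 (t = 32352 - 193 = 32159)
j/t = -18203/32159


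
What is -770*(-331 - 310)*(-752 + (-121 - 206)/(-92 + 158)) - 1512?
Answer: -373611567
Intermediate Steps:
-770*(-331 - 310)*(-752 + (-121 - 206)/(-92 + 158)) - 1512 = -(-493570)*(-752 - 327/66) - 1512 = -(-493570)*(-752 - 327*1/66) - 1512 = -(-493570)*(-752 - 109/22) - 1512 = -(-493570)*(-16653)/22 - 1512 = -770*10674573/22 - 1512 = -373610055 - 1512 = -373611567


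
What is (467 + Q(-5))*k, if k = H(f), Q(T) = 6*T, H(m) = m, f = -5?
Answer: -2185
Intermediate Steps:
k = -5
(467 + Q(-5))*k = (467 + 6*(-5))*(-5) = (467 - 30)*(-5) = 437*(-5) = -2185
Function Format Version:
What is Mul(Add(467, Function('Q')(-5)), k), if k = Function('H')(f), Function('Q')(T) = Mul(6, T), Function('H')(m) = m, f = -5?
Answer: -2185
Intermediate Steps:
k = -5
Mul(Add(467, Function('Q')(-5)), k) = Mul(Add(467, Mul(6, -5)), -5) = Mul(Add(467, -30), -5) = Mul(437, -5) = -2185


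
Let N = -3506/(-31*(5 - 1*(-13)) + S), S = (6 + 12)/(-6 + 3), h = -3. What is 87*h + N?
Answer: -71849/282 ≈ -254.78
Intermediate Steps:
S = -6 (S = 18/(-3) = 18*(-1/3) = -6)
N = 1753/282 (N = -3506/(-31*(5 - 1*(-13)) - 6) = -3506/(-31*(5 + 13) - 6) = -3506/(-31*18 - 6) = -3506/(-558 - 6) = -3506/(-564) = -3506*(-1/564) = 1753/282 ≈ 6.2163)
87*h + N = 87*(-3) + 1753/282 = -261 + 1753/282 = -71849/282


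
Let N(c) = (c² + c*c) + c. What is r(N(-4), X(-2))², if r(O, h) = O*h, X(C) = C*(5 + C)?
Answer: 28224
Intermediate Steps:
N(c) = c + 2*c² (N(c) = (c² + c²) + c = 2*c² + c = c + 2*c²)
r(N(-4), X(-2))² = ((-4*(1 + 2*(-4)))*(-2*(5 - 2)))² = ((-4*(1 - 8))*(-2*3))² = (-4*(-7)*(-6))² = (28*(-6))² = (-168)² = 28224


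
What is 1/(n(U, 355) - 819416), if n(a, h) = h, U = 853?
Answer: -1/819061 ≈ -1.2209e-6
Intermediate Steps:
1/(n(U, 355) - 819416) = 1/(355 - 819416) = 1/(-819061) = -1/819061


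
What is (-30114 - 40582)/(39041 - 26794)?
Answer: -70696/12247 ≈ -5.7725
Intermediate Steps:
(-30114 - 40582)/(39041 - 26794) = -70696/12247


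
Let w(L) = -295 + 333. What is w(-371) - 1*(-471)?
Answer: 509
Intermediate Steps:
w(L) = 38
w(-371) - 1*(-471) = 38 - 1*(-471) = 38 + 471 = 509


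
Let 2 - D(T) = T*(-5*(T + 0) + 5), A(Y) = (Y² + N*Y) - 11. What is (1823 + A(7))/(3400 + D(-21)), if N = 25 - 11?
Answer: 653/1904 ≈ 0.34296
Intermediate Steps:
N = 14
A(Y) = -11 + Y² + 14*Y (A(Y) = (Y² + 14*Y) - 11 = -11 + Y² + 14*Y)
D(T) = 2 - T*(5 - 5*T) (D(T) = 2 - T*(-5*(T + 0) + 5) = 2 - T*(-5*T + 5) = 2 - T*(5 - 5*T))
(1823 + A(7))/(3400 + D(-21)) = (1823 + (-11 + 7² + 14*7))/(3400 + (2 - 5*(-21) + 5*(-21)²)) = (1823 + (-11 + 49 + 98))/(3400 + (2 + 105 + 5*441)) = (1823 + 136)/(3400 + (2 + 105 + 2205)) = 1959/(3400 + 2312) = 1959/5712 = 1959*(1/5712) = 653/1904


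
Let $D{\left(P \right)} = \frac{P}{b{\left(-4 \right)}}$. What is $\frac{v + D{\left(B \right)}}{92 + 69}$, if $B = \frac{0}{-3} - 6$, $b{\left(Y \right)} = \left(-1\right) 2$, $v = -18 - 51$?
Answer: $- \frac{66}{161} \approx -0.40994$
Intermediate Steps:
$v = -69$ ($v = -18 - 51 = -69$)
$b{\left(Y \right)} = -2$
$B = -6$ ($B = 0 \left(- \frac{1}{3}\right) - 6 = 0 - 6 = -6$)
$D{\left(P \right)} = - \frac{P}{2}$ ($D{\left(P \right)} = \frac{P}{-2} = P \left(- \frac{1}{2}\right) = - \frac{P}{2}$)
$\frac{v + D{\left(B \right)}}{92 + 69} = \frac{-69 - -3}{92 + 69} = \frac{-69 + 3}{161} = \left(-66\right) \frac{1}{161} = - \frac{66}{161}$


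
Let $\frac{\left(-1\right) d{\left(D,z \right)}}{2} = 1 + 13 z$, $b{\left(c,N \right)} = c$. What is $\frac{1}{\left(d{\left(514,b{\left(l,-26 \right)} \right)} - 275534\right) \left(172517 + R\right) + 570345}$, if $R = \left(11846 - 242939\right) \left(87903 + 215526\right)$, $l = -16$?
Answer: $\frac{1}{19291454397515945} \approx 5.1836 \cdot 10^{-17}$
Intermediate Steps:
$d{\left(D,z \right)} = -2 - 26 z$ ($d{\left(D,z \right)} = - 2 \left(1 + 13 z\right) = -2 - 26 z$)
$R = -70120317897$ ($R = \left(-231093\right) 303429 = -70120317897$)
$\frac{1}{\left(d{\left(514,b{\left(l,-26 \right)} \right)} - 275534\right) \left(172517 + R\right) + 570345} = \frac{1}{\left(\left(-2 - -416\right) - 275534\right) \left(172517 - 70120317897\right) + 570345} = \frac{1}{\left(\left(-2 + 416\right) - 275534\right) \left(-70120145380\right) + 570345} = \frac{1}{\left(414 - 275534\right) \left(-70120145380\right) + 570345} = \frac{1}{\left(-275120\right) \left(-70120145380\right) + 570345} = \frac{1}{19291454396945600 + 570345} = \frac{1}{19291454397515945}$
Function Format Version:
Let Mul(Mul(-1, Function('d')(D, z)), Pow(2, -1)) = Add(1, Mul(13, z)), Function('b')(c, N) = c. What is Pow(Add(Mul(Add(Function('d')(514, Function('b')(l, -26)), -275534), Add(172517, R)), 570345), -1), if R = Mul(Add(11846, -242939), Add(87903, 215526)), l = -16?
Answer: Rational(1, 19291454397515945) ≈ 5.1836e-17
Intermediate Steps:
Function('d')(D, z) = Add(-2, Mul(-26, z)) (Function('d')(D, z) = Mul(-2, Add(1, Mul(13, z))) = Add(-2, Mul(-26, z)))
R = -70120317897 (R = Mul(-231093, 303429) = -70120317897)
Pow(Add(Mul(Add(Function('d')(514, Function('b')(l, -26)), -275534), Add(172517, R)), 570345), -1) = Pow(Add(Mul(Add(Add(-2, Mul(-26, -16)), -275534), Add(172517, -70120317897)), 570345), -1) = Pow(Add(Mul(Add(Add(-2, 416), -275534), -70120145380), 570345), -1) = Pow(Add(Mul(Add(414, -275534), -70120145380), 570345), -1) = Pow(Add(Mul(-275120, -70120145380), 570345), -1) = Pow(Add(19291454396945600, 570345), -1) = Pow(19291454397515945, -1) = Rational(1, 19291454397515945)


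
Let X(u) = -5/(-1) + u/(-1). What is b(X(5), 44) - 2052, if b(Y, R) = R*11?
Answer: -1568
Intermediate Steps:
X(u) = 5 - u (X(u) = -5*(-1) + u*(-1) = 5 - u)
b(Y, R) = 11*R
b(X(5), 44) - 2052 = 11*44 - 2052 = 484 - 2052 = -1568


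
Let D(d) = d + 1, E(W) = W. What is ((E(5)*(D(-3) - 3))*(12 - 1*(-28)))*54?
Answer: -54000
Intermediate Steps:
D(d) = 1 + d
((E(5)*(D(-3) - 3))*(12 - 1*(-28)))*54 = ((5*((1 - 3) - 3))*(12 - 1*(-28)))*54 = ((5*(-2 - 3))*(12 + 28))*54 = ((5*(-5))*40)*54 = -25*40*54 = -1000*54 = -54000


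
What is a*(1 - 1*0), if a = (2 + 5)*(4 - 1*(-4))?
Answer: 56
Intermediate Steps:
a = 56 (a = 7*(4 + 4) = 7*8 = 56)
a*(1 - 1*0) = 56*(1 - 1*0) = 56*(1 + 0) = 56*1 = 56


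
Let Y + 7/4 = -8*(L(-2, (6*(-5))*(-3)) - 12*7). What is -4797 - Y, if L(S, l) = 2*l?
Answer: -16109/4 ≈ -4027.3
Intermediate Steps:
Y = -3079/4 (Y = -7/4 - 8*(2*((6*(-5))*(-3)) - 12*7) = -7/4 - 8*(2*(-30*(-3)) - 84) = -7/4 - 8*(2*90 - 84) = -7/4 - 8*(180 - 84) = -7/4 - 8*96 = -7/4 - 768 = -3079/4 ≈ -769.75)
-4797 - Y = -4797 - 1*(-3079/4) = -4797 + 3079/4 = -16109/4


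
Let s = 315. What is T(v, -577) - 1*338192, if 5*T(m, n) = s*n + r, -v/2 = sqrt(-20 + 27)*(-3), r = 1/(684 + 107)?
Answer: -1481317564/3955 ≈ -3.7454e+5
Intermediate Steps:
r = 1/791 ≈ 0.0012642
v = 6*sqrt(7) (v = -2*sqrt(-20 + 27)*(-3) = -2*sqrt(7)*(-3) = -(-6)*sqrt(7) = 6*sqrt(7) ≈ 15.875)
T(m, n) = 1/3955 + 63*n (T(m, n) = (315*n + 1/791)/5 = (1/791 + 315*n)/5 = 1/3955 + 63*n)
T(v, -577) - 1*338192 = (1/3955 + 63*(-577)) - 1*338192 = (1/3955 - 36351) - 338192 = -143768204/3955 - 338192 = -1481317564/3955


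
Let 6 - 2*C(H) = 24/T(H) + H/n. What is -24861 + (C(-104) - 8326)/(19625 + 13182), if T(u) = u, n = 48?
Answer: -127237211213/5117892 ≈ -24861.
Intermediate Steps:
C(H) = 3 - 12/H - H/96 (C(H) = 3 - (24/H + H/48)/2 = 3 + (-12/H - H/96) = 3 - 12/H - H/96)
-24861 + (C(-104) - 8326)/(19625 + 13182) = -24861 + ((3 - 12/(-104) - 1/96*(-104)) - 8326)/(19625 + 13182) = -24861 + ((3 - 12*(-1/104) + 13/12) - 8326)/32807 = -24861 + ((3 + 3/26 + 13/12) - 8326)*(1/32807) = -24861 + (655/156 - 8326)*(1/32807) = -24861 - 1298201/156*1/32807 = -24861 - 1298201/5117892 = -127237211213/5117892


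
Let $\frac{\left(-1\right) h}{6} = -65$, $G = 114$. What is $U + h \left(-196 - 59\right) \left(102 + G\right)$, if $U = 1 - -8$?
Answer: $-21481191$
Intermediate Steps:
$h = 390$ ($h = \left(-6\right) \left(-65\right) = 390$)
$U = 9$ ($U = 1 + 8 = 9$)
$U + h \left(-196 - 59\right) \left(102 + G\right) = 9 + 390 \left(-196 - 59\right) \left(102 + 114\right) = 9 + 390 \left(\left(-255\right) 216\right) = 9 + 390 \left(-55080\right) = 9 - 21481200 = -21481191$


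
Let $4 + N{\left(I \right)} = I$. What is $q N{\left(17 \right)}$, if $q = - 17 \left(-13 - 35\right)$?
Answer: $10608$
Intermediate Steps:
$q = 816$ ($q = \left(-17\right) \left(-48\right) = 816$)
$N{\left(I \right)} = -4 + I$
$q N{\left(17 \right)} = 816 \left(-4 + 17\right) = 816 \cdot 13 = 10608$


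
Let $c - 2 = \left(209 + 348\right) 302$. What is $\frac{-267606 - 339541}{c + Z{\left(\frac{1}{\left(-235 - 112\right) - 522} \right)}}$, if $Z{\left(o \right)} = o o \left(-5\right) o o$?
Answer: $- \frac{346236587920027387}{95928224752086931} \approx -3.6093$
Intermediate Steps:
$c = 168216$ ($c = 2 + \left(209 + 348\right) 302 = 2 + 557 \cdot 302 = 2 + 168214 = 168216$)
$Z{\left(o \right)} = - 5 o^{4}$ ($Z{\left(o \right)} = o^{2} \left(-5\right) o o = - 5 o^{2} o o = - 5 o^{3} o = - 5 o^{4}$)
$\frac{-267606 - 339541}{c + Z{\left(\frac{1}{\left(-235 - 112\right) - 522} \right)}} = \frac{-267606 - 339541}{168216 - 5 \left(\frac{1}{\left(-235 - 112\right) - 522}\right)^{4}} = - \frac{607147}{168216 - 5 \left(\frac{1}{\left(-235 - 112\right) - 522}\right)^{4}} = - \frac{607147}{168216 - 5 \left(\frac{1}{-347 - 522}\right)^{4}} = - \frac{607147}{168216 - 5 \left(\frac{1}{-869}\right)^{4}} = - \frac{607147}{168216 - 5 \left(- \frac{1}{869}\right)^{4}} = - \frac{607147}{168216 - \frac{5}{570268135921}} = - \frac{607147}{\frac{95928224752086931}{570268135921}} = \left(-607147\right) \frac{570268135921}{95928224752086931} = - \frac{346236587920027387}{95928224752086931}$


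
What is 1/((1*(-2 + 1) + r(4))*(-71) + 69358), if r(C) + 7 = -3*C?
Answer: 1/70778 ≈ 1.4129e-5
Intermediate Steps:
r(C) = -7 - 3*C
1/((1*(-2 + 1) + r(4))*(-71) + 69358) = 1/((1*(-2 + 1) + (-7 - 3*4))*(-71) + 69358) = 1/((1*(-1) + (-7 - 12))*(-71) + 69358) = 1/((-1 - 19)*(-71) + 69358) = 1/(-20*(-71) + 69358) = 1/(1420 + 69358) = 1/70778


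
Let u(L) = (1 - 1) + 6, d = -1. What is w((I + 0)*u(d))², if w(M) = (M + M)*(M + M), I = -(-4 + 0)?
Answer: 5308416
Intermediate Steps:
I = 4 (I = -1*(-4) = 4)
u(L) = 6 (u(L) = 0 + 6 = 6)
w(M) = 4*M² (w(M) = (2*M)*(2*M) = 4*M²)
w((I + 0)*u(d))² = (4*((4 + 0)*6)²)² = (4*(4*6)²)² = (4*24²)² = (4*576)² = 2304² = 5308416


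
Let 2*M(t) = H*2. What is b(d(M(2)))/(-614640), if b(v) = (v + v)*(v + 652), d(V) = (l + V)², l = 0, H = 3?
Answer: -1983/102440 ≈ -0.019358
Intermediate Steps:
M(t) = 3 (M(t) = (3*2)/2 = (½)*6 = 3)
d(V) = V² (d(V) = (0 + V)² = V²)
b(v) = 2*v*(652 + v) (b(v) = (2*v)*(652 + v) = 2*v*(652 + v))
b(d(M(2)))/(-614640) = (2*3²*(652 + 3²))/(-614640) = (2*9*(652 + 9))*(-1/614640) = (2*9*661)*(-1/614640) = 11898*(-1/614640) = -1983/102440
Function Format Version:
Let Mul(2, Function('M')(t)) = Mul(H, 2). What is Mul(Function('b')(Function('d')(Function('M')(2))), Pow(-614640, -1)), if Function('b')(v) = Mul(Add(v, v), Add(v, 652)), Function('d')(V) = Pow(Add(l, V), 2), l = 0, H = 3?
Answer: Rational(-1983, 102440) ≈ -0.019358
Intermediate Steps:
Function('M')(t) = 3 (Function('M')(t) = Mul(Rational(1, 2), Mul(3, 2)) = Mul(Rational(1, 2), 6) = 3)
Function('d')(V) = Pow(V, 2) (Function('d')(V) = Pow(Add(0, V), 2) = Pow(V, 2))
Function('b')(v) = Mul(2, v, Add(652, v)) (Function('b')(v) = Mul(Mul(2, v), Add(652, v)) = Mul(2, v, Add(652, v)))
Mul(Function('b')(Function('d')(Function('M')(2))), Pow(-614640, -1)) = Mul(Mul(2, Pow(3, 2), Add(652, Pow(3, 2))), Pow(-614640, -1)) = Mul(Mul(2, 9, Add(652, 9)), Rational(-1, 614640)) = Mul(Mul(2, 9, 661), Rational(-1, 614640)) = Mul(11898, Rational(-1, 614640)) = Rational(-1983, 102440)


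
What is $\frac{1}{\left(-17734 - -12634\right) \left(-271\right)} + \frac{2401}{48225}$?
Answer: $\frac{14748757}{296230100} \approx 0.049788$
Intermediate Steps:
$\frac{1}{\left(-17734 - -12634\right) \left(-271\right)} + \frac{2401}{48225} = \frac{1}{-17734 + 12634} \left(- \frac{1}{271}\right) + 2401 \cdot \frac{1}{48225} = \frac{1}{-5100} \left(- \frac{1}{271}\right) + \frac{2401}{48225} = \left(- \frac{1}{5100}\right) \left(- \frac{1}{271}\right) + \frac{2401}{48225} = \frac{1}{1382100} + \frac{2401}{48225} = \frac{14748757}{296230100}$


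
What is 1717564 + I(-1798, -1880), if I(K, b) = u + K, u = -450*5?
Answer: 1713516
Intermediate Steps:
u = -2250
I(K, b) = -2250 + K
1717564 + I(-1798, -1880) = 1717564 + (-2250 - 1798) = 1717564 - 4048 = 1713516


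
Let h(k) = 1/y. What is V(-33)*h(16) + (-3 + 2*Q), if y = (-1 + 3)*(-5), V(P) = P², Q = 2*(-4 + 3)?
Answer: -1159/10 ≈ -115.90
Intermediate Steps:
Q = -2 (Q = 2*(-1) = -2)
y = -10 (y = 2*(-5) = -10)
h(k) = -⅒ (h(k) = 1/(-10) = -⅒)
V(-33)*h(16) + (-3 + 2*Q) = (-33)²*(-⅒) + (-3 + 2*(-2)) = 1089*(-⅒) + (-3 - 4) = -1089/10 - 7 = -1159/10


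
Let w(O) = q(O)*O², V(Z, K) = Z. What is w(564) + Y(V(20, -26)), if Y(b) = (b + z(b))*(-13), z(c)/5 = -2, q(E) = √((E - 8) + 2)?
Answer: -130 + 954288*√62 ≈ 7.5139e+6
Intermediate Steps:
q(E) = √(-6 + E) (q(E) = √((-8 + E) + 2) = √(-6 + E))
z(c) = -10 (z(c) = 5*(-2) = -10)
w(O) = O²*√(-6 + O) (w(O) = √(-6 + O)*O² = O²*√(-6 + O))
Y(b) = 130 - 13*b (Y(b) = (b - 10)*(-13) = (-10 + b)*(-13) = 130 - 13*b)
w(564) + Y(V(20, -26)) = 564²*√(-6 + 564) + (130 - 13*20) = 318096*√558 + (130 - 260) = 318096*(3*√62) - 130 = 954288*√62 - 130 = -130 + 954288*√62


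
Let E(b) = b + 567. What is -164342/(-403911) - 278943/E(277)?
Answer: -112529441425/340900884 ≈ -330.09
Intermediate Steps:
E(b) = 567 + b
-164342/(-403911) - 278943/E(277) = -164342/(-403911) - 278943/(567 + 277) = -164342*(-1/403911) - 278943/844 = 164342/403911 - 278943*1/844 = 164342/403911 - 278943/844 = -112529441425/340900884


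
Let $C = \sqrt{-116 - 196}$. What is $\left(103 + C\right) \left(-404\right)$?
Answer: $-41612 - 808 i \sqrt{78} \approx -41612.0 - 7136.1 i$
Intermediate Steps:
$C = 2 i \sqrt{78}$ ($C = \sqrt{-312} = 2 i \sqrt{78} \approx 17.664 i$)
$\left(103 + C\right) \left(-404\right) = \left(103 + 2 i \sqrt{78}\right) \left(-404\right) = -41612 - 808 i \sqrt{78}$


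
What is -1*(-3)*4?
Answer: 12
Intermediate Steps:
-1*(-3)*4 = -(-3)*4 = -1*(-12) = 12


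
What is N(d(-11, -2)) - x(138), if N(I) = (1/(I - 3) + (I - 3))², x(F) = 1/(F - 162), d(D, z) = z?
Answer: 16249/600 ≈ 27.082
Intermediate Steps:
x(F) = 1/(-162 + F)
N(I) = (-3 + I + 1/(-3 + I))² (N(I) = (1/(-3 + I) + (-3 + I))² = (-3 + I + 1/(-3 + I))²)
N(d(-11, -2)) - x(138) = (1 + (-3 - 2)²)²/(-3 - 2)² - 1/(-162 + 138) = (1 + (-5)²)²/(-5)² - 1/(-24) = (1 + 25)²*(1/25) - 1*(-1/24) = 26²*(1/25) + 1/24 = 676*(1/25) + 1/24 = 676/25 + 1/24 = 16249/600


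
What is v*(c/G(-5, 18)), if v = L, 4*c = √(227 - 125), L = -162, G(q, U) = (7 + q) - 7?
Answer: 81*√102/10 ≈ 81.806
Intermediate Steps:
G(q, U) = q
c = √102/4 (c = √(227 - 125)/4 = √102/4 ≈ 2.5249)
v = -162
v*(c/G(-5, 18)) = -162*√102/4/(-5) = -162*√102/4*(-1)/5 = -(-81)*√102/10 = 81*√102/10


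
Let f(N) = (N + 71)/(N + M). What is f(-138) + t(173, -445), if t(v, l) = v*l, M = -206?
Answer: -26482773/344 ≈ -76985.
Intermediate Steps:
f(N) = (71 + N)/(-206 + N) (f(N) = (N + 71)/(N - 206) = (71 + N)/(-206 + N))
t(v, l) = l*v
f(-138) + t(173, -445) = (71 - 138)/(-206 - 138) - 445*173 = -67/(-344) - 76985 = -1/344*(-67) - 76985 = 67/344 - 76985 = -26482773/344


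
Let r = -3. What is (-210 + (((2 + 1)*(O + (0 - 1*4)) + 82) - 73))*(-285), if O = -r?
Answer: 58140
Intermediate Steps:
O = 3 (O = -1*(-3) = 3)
(-210 + (((2 + 1)*(O + (0 - 1*4)) + 82) - 73))*(-285) = (-210 + (((2 + 1)*(3 + (0 - 1*4)) + 82) - 73))*(-285) = (-210 + ((3*(3 + (0 - 4)) + 82) - 73))*(-285) = (-210 + ((3*(3 - 4) + 82) - 73))*(-285) = (-210 + ((3*(-1) + 82) - 73))*(-285) = (-210 + ((-3 + 82) - 73))*(-285) = (-210 + (79 - 73))*(-285) = (-210 + 6)*(-285) = -204*(-285) = 58140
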